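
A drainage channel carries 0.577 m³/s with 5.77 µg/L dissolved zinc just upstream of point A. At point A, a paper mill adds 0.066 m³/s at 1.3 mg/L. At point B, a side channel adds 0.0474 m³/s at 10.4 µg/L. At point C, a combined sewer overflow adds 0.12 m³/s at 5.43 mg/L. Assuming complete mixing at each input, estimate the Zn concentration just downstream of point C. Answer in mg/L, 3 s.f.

5.77 µg/L = 0.00577 mg/L.
After input A: C = (0.577·0.00577 + 0.066·1.3) / 0.643 = 0.1386 mg/L.
10.4 µg/L = 0.0104 mg/L.
After input B: C = (0.643·0.1386 + 0.0474·0.0104) / 0.6904 = 0.1298 mg/L.
After input C: C = (0.6904·0.1298 + 0.12·5.43) / 0.8104 = 0.9146 mg/L.

0.915 mg/L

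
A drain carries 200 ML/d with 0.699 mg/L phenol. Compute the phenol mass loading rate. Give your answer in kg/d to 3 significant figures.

200 ML/d = 2.315 m³/s.
Mass flux = Q·C = 2.315 m³/s × 0.699 g/m³ = 1.618 g/s.
= 1.618 g/s × 86.4 = 139.8 kg/d.

140 kg/d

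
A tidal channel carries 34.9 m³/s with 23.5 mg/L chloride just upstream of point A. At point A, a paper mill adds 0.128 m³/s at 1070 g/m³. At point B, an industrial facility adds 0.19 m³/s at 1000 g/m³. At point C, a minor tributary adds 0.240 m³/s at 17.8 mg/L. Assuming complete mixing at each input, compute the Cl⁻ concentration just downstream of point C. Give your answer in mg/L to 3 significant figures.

After input A: C = (34.9·23.5 + 0.128·1070) / 35.03 = 27.32 mg/L.
After input B: C = (35.03·27.32 + 0.19·1000) / 35.22 = 32.57 mg/L.
After input C: C = (35.22·32.57 + 0.24·17.8) / 35.46 = 32.47 mg/L.

32.5 mg/L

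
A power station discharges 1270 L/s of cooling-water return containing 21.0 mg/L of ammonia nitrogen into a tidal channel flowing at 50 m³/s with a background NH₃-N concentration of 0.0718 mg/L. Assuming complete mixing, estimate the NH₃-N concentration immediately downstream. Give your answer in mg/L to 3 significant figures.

0.590 mg/L

1270 L/s = 1.27 m³/s.
By mass balance at complete mixing, C = (1.27·21 + 50·0.0718) / (1.27 + 50) = 30.26/51.27 = 0.5902 mg/L.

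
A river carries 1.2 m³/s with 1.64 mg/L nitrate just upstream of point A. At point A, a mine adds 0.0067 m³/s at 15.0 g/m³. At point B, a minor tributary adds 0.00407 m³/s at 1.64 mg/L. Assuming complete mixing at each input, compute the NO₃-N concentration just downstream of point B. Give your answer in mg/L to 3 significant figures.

After input A: C = (1.2·1.64 + 0.0067·15) / 1.207 = 1.714 mg/L.
After input B: C = (1.207·1.714 + 0.00407·1.64) / 1.211 = 1.714 mg/L.

1.71 mg/L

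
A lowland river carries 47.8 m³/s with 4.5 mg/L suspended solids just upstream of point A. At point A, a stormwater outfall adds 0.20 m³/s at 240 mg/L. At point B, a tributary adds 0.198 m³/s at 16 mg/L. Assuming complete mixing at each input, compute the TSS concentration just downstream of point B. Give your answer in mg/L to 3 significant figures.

After input A: C = (47.8·4.5 + 0.2·240) / 48 = 5.481 mg/L.
After input B: C = (48·5.481 + 0.198·16) / 48.2 = 5.524 mg/L.

5.52 mg/L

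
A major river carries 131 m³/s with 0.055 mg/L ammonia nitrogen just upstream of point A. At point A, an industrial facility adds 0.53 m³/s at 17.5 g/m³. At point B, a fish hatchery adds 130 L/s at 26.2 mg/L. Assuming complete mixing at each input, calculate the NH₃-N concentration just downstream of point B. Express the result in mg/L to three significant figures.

After input A: C = (131·0.055 + 0.53·17.5) / 131.5 = 0.1253 mg/L.
130 L/s = 0.13 m³/s.
After input B: C = (131.5·0.1253 + 0.13·26.2) / 131.7 = 0.151 mg/L.

0.151 mg/L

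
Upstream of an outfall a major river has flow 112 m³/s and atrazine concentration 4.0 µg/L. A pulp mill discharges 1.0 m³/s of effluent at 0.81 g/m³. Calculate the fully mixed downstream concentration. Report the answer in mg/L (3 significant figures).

0.0111 mg/L

4.0 µg/L = 0.004 mg/L.
By mass balance at complete mixing, C = (1·0.81 + 112·0.004) / (1 + 112) = 1.258/113 = 0.01113 mg/L.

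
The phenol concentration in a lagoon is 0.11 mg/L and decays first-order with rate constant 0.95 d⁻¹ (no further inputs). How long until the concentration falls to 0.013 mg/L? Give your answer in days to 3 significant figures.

t = ln(C₀/C)/k = ln(0.11/0.013)/0.95 = 2.136/0.95 = 2.248 d.

2.25 d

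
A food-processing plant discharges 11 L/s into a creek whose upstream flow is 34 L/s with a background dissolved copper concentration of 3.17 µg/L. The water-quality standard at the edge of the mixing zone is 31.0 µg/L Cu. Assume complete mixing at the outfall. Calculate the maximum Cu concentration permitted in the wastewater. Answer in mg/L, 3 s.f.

0.117 mg/L

11 L/s = 0.011 m³/s.
34 L/s = 0.034 m³/s.
3.17 µg/L = 0.00317 mg/L.
31.0 µg/L = 0.031 mg/L.
Mass balance: 0.031·0.045 = 0.011·Cₑ + 0.034·0.00317.
Cₑ = (0.001395 − 0.0001078) / 0.011 = 0.117 mg/L.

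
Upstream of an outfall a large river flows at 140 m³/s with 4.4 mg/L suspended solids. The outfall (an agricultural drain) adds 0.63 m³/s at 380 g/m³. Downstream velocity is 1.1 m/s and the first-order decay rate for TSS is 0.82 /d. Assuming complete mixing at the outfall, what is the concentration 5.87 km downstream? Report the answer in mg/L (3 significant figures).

5.78 mg/L

After complete mixing, C₀ = (0.63·380 + 140·4.4) / 140.6 = 6.083 mg/L.
Travel time t = 5870 m / 1.1 m/s = 5336 s = 0.06176 d.
C = 6.083·exp(−0.82·0.06176) = 6.083·0.9506 = 5.782 mg/L.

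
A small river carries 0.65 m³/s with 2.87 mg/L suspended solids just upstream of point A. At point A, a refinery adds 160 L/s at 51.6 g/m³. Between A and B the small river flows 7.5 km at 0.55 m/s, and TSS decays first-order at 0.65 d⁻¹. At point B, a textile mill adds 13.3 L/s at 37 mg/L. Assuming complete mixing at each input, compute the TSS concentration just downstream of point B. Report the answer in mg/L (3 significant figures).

160 L/s = 0.16 m³/s.
After input A: C = (0.65·2.87 + 0.16·51.6) / 0.81 = 12.5 mg/L.
Over the 7.5 km reach to input B (t = 1.364e+04 s = 0.1578 d), decay gives C = 12.5·exp(−0.65·0.1578) = 11.28 mg/L.
13.3 L/s = 0.0133 m³/s.
After input B: C = (0.81·11.28 + 0.0133·37) / 0.8233 = 11.69 mg/L.

11.7 mg/L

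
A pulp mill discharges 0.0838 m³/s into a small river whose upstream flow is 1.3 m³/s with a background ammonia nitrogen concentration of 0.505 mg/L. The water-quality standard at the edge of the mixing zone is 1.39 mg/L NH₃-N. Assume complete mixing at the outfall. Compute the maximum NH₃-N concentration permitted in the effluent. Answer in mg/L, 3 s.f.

Mass balance: 1.39·1.384 = 0.0838·Cₑ + 1.3·0.505.
Cₑ = (1.923 − 0.6565) / 0.0838 = 15.12 mg/L.

15.1 mg/L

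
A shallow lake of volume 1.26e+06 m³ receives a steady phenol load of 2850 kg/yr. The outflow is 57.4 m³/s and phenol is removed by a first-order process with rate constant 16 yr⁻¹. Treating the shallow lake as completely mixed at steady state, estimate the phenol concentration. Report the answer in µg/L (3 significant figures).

Outflow Q = 57.4 m³/s × 3.156e+07 s/yr = 1.811e+09 m³/yr.
Steady-state CSTR mass balance: W = Q·C + k·V·C, so C = W/(Q + kV).
Q + kV = 1.811e+09 + 16·1.26e+06 = 1.832e+09 m³/yr.
C = 2850/1.832e+09 = 1.556e-06 kg/m³ = 0.001556 mg/L = 1.556 µg/L.

1.56 µg/L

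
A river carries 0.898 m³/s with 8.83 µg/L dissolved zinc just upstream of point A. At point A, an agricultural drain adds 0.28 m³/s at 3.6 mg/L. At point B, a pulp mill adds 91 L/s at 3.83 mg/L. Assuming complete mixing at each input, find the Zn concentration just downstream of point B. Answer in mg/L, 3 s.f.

1.08 mg/L

8.83 µg/L = 0.00883 mg/L.
After input A: C = (0.898·0.00883 + 0.28·3.6) / 1.178 = 0.8624 mg/L.
91 L/s = 0.091 m³/s.
After input B: C = (1.178·0.8624 + 0.091·3.83) / 1.269 = 1.075 mg/L.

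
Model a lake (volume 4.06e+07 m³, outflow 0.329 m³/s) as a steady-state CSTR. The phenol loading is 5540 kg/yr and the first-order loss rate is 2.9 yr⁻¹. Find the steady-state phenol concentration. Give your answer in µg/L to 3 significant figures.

43.2 µg/L

Outflow Q = 0.329 m³/s × 3.156e+07 s/yr = 1.038e+07 m³/yr.
Steady-state CSTR mass balance: W = Q·C + k·V·C, so C = W/(Q + kV).
Q + kV = 1.038e+07 + 2.9·4.06e+07 = 1.281e+08 m³/yr.
C = 5540/1.281e+08 = 4.324e-05 kg/m³ = 0.04324 mg/L = 43.24 µg/L.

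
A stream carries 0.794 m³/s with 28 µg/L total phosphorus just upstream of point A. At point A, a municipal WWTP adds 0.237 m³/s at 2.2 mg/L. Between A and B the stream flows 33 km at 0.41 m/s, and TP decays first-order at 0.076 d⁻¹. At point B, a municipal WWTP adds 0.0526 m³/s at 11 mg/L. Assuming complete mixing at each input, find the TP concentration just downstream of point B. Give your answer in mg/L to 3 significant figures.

28 µg/L = 0.028 mg/L.
After input A: C = (0.794·0.028 + 0.237·2.2) / 1.031 = 0.5273 mg/L.
Over the 33 km reach to input B (t = 8.049e+04 s = 0.9316 d), decay gives C = 0.5273·exp(−0.076·0.9316) = 0.4912 mg/L.
After input B: C = (1.031·0.4912 + 0.0526·11) / 1.084 = 1.001 mg/L.

1.00 mg/L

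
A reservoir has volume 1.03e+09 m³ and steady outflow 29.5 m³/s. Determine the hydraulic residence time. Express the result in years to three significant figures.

1.11 yr

Q = 29.5 m³/s × 3.156e+07 s/yr = 9.309e+08 m³/yr.
Hydraulic residence time τ = V/Q = 1.03e+09/9.309e+08 = 1.106 yr.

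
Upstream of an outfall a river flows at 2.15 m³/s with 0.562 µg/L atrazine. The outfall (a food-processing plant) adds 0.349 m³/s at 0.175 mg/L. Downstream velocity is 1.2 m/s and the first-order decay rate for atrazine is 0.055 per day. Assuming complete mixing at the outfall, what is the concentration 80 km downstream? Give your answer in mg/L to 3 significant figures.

0.0239 mg/L

0.562 µg/L = 0.000562 mg/L.
After complete mixing, C₀ = (0.349·0.175 + 2.15·0.000562) / 2.499 = 0.02492 mg/L.
Travel time t = 8e+04 m / 1.2 m/s = 6.667e+04 s = 0.7716 d.
C = 0.02492·exp(−0.055·0.7716) = 0.02492·0.9584 = 0.02389 mg/L.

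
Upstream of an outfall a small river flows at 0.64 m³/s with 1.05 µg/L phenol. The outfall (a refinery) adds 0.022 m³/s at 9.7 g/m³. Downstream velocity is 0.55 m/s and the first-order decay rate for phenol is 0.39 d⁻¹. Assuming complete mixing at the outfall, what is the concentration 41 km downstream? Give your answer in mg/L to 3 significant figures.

1.05 µg/L = 0.00105 mg/L.
After complete mixing, C₀ = (0.022·9.7 + 0.64·0.00105) / 0.662 = 0.3234 mg/L.
Travel time t = 4.1e+04 m / 0.55 m/s = 7.455e+04 s = 0.8628 d.
C = 0.3234·exp(−0.39·0.8628) = 0.3234·0.7143 = 0.231 mg/L.

0.231 mg/L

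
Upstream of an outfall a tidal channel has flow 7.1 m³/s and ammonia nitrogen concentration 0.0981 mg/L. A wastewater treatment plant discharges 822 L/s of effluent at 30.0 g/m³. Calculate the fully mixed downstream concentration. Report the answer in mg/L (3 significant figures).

822 L/s = 0.822 m³/s.
Flow-weighted mixing gives C = (0.822·30 + 7.1·0.0981) / (0.822 + 7.1) = 25.36/7.922 = 3.201 mg/L.

3.20 mg/L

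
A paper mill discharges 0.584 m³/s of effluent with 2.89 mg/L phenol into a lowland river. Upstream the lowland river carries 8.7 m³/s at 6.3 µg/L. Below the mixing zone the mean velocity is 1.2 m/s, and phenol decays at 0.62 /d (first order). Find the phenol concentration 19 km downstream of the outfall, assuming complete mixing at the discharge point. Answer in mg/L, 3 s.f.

0.168 mg/L

6.3 µg/L = 0.0063 mg/L.
After complete mixing, C₀ = (0.584·2.89 + 8.7·0.0063) / 9.284 = 0.1877 mg/L.
Travel time t = 1.9e+04 m / 1.2 m/s = 1.583e+04 s = 0.1833 d.
C = 0.1877·exp(−0.62·0.1833) = 0.1877·0.8926 = 0.1675 mg/L.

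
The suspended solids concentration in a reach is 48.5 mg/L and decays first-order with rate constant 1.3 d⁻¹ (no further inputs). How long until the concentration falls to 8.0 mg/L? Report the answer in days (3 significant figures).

t = ln(C₀/C)/k = ln(48.5/8.0)/1.3 = 1.802/1.3 = 1.386 d.

1.39 d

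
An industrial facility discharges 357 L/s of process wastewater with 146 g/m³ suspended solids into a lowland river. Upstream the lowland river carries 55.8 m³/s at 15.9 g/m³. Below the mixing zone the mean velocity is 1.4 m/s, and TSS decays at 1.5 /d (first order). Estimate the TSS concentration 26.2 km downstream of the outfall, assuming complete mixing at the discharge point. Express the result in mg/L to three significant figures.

357 L/s = 0.357 m³/s.
After complete mixing, C₀ = (0.357·146 + 55.8·15.9) / 56.16 = 16.73 mg/L.
Travel time t = 2.62e+04 m / 1.4 m/s = 1.871e+04 s = 0.2166 d.
C = 16.73·exp(−1.5·0.2166) = 16.73·0.7226 = 12.09 mg/L.

12.1 mg/L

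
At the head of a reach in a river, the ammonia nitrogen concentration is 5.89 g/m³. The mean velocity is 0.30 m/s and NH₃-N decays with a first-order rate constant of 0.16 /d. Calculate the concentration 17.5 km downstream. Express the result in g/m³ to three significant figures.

5.29 g/m³

Travel time t = 17.5 km / 0.30 m/s = 1.75e+04/0.30 = 5.833e+04 s = 0.6752 d.
First-order decay: C = 5.89·exp(−0.16·0.6752) = 5.89·0.8976 = 5.287 g/m³.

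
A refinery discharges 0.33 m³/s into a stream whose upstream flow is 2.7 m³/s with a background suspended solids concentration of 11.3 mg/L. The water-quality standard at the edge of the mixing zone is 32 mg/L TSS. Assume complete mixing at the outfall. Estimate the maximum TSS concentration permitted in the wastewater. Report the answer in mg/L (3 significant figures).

201 mg/L

Mass balance: 32·3.03 = 0.33·Cₑ + 2.7·11.3.
Cₑ = (96.96 − 30.51) / 0.33 = 201.4 mg/L.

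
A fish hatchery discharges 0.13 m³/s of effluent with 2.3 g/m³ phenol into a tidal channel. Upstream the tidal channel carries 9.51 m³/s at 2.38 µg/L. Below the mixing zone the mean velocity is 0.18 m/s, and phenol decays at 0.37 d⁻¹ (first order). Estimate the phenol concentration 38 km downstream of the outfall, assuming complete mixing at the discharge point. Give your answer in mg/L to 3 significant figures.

2.38 µg/L = 0.00238 mg/L.
After complete mixing, C₀ = (0.13·2.3 + 9.51·0.00238) / 9.64 = 0.03336 mg/L.
Travel time t = 3.8e+04 m / 0.18 m/s = 2.111e+05 s = 2.443 d.
C = 0.03336·exp(−0.37·2.443) = 0.03336·0.4049 = 0.01351 mg/L.

0.0135 mg/L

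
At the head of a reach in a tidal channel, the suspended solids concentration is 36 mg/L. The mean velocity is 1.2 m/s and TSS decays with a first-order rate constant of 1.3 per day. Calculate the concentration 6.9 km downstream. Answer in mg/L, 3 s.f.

33.0 mg/L

Travel time t = 6.9 km / 1.2 m/s = 6900/1.2 = 5750 s = 0.06655 d.
First-order decay: C = 36·exp(−1.3·0.06655) = 36·0.9171 = 33.02 mg/L.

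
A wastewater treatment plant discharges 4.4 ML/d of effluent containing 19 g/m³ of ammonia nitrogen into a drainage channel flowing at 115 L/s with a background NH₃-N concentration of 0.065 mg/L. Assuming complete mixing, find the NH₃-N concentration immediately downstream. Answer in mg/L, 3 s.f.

5.88 mg/L

4.4 ML/d = 0.05093 m³/s.
115 L/s = 0.115 m³/s.
Flow-weighted mixing gives C = (0.05093·19 + 0.115·0.065) / (0.05093 + 0.115) = 0.9751/0.1659 = 5.877 mg/L.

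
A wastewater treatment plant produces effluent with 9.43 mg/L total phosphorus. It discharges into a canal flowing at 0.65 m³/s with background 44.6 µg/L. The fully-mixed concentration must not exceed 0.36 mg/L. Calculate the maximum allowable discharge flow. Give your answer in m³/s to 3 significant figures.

44.6 µg/L = 0.0446 mg/L.
Mass balance at complete mixing: C_std·(Q_w + Q_r) = Q_w·C_e + Q_r·C_b.
Rearranging, Q_w = Q_r·(C_std − C_b)/(C_e − C_std) = 0.65·(0.36 − 0.0446) / (9.43 − 0.36) = 0.0226 m³/s.

0.0226 m³/s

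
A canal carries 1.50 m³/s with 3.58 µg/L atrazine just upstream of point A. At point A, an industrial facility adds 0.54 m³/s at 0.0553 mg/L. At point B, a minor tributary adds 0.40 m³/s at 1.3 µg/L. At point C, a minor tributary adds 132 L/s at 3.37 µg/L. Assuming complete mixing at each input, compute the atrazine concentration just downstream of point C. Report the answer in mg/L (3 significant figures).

0.0141 mg/L

3.58 µg/L = 0.00358 mg/L.
After input A: C = (1.5·0.00358 + 0.54·0.0553) / 2.04 = 0.01727 mg/L.
1.3 µg/L = 0.0013 mg/L.
After input B: C = (2.04·0.01727 + 0.4·0.0013) / 2.44 = 0.01465 mg/L.
132 L/s = 0.132 m³/s.
3.37 µg/L = 0.00337 mg/L.
After input C: C = (2.44·0.01465 + 0.132·0.00337) / 2.572 = 0.01407 mg/L.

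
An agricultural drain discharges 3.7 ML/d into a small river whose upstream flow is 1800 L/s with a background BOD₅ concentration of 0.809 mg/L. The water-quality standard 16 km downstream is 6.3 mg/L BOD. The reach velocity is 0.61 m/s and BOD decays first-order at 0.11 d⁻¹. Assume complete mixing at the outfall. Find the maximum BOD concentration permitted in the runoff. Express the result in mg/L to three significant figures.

3.7 ML/d = 0.04282 m³/s.
1800 L/s = 1.8 m³/s.
Travel time to the compliance point: t = 1.6e+04/0.61 = 2.623e+04 s = 0.3036 d; decay factor exp(−0.11·0.3036) = 0.9672.
So the concentration just after mixing may be at most 6.3/0.9672 = 6.514 mg/L.
Mass balance: 6.514·1.843 = 0.04282·Cₑ + 1.8·0.809.
Cₑ = (12 − 1.456) / 0.04282 = 246.3 mg/L.

246 mg/L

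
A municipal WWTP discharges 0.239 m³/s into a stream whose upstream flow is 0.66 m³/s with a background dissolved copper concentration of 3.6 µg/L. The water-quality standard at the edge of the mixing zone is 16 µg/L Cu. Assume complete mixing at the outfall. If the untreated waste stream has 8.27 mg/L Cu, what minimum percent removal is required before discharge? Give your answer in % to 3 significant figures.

3.6 µg/L = 0.0036 mg/L.
16 µg/L = 0.016 mg/L.
Mass balance: 0.016·0.899 = 0.239·Cₑ + 0.66·0.0036.
Cₑ = (0.01438 − 0.002376) / 0.239 = 0.05024 mg/L.
Required removal = 1 − 0.05024/8.27 = 99.39 %.

99.4 %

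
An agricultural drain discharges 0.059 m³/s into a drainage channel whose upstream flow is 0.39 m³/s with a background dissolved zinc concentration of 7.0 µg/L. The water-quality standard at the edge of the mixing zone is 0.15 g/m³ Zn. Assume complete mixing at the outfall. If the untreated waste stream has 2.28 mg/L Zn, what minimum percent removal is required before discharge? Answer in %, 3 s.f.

52.0 %

7.0 µg/L = 0.007 mg/L.
Mass balance: 0.15·0.449 = 0.059·Cₑ + 0.39·0.007.
Cₑ = (0.06735 − 0.00273) / 0.059 = 1.095 mg/L.
Required removal = 1 − 1.095/2.28 = 51.96 %.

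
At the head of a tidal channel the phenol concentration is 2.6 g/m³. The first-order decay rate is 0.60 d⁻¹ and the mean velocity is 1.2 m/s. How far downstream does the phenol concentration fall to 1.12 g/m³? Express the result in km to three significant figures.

146 km

From C = C₀·e^(−kt), t = ln(C₀/C)/k = ln(2.6/1.12)/0.60 = 0.8422/0.60 = 1.404 d.
Distance = v·t = 1.2 m/s × 1.213e+05 s = 1.455e+05 m = 145.5 km.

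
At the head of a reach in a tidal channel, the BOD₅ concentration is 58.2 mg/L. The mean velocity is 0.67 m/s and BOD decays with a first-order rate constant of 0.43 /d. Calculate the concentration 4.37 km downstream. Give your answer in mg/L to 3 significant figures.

56.3 mg/L

Travel time t = 4.37 km / 0.67 m/s = 4370/0.67 = 6522 s = 0.07549 d.
First-order decay: C = 58.2·exp(−0.43·0.07549) = 58.2·0.9681 = 56.34 mg/L.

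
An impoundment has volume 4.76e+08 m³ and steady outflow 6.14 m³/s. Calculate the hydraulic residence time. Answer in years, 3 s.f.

Q = 6.14 m³/s × 3.156e+07 s/yr = 1.938e+08 m³/yr.
Hydraulic residence time τ = V/Q = 4.76e+08/1.938e+08 = 2.457 yr.

2.46 yr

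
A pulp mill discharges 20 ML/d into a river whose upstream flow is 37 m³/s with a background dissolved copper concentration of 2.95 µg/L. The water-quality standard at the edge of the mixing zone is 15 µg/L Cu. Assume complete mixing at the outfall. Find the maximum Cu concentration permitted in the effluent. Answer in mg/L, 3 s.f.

20 ML/d = 0.2315 m³/s.
2.95 µg/L = 0.00295 mg/L.
15 µg/L = 0.015 mg/L.
Mass balance: 0.015·37.23 = 0.2315·Cₑ + 37·0.00295.
Cₑ = (0.5585 − 0.1092) / 0.2315 = 1.941 mg/L.

1.94 mg/L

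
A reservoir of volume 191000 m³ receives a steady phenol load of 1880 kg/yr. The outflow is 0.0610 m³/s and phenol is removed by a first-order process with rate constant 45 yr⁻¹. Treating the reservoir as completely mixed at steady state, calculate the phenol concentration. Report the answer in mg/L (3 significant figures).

0.179 mg/L

Outflow Q = 0.0610 m³/s × 3.156e+07 s/yr = 1.925e+06 m³/yr.
Steady-state CSTR mass balance: W = Q·C + k·V·C, so C = W/(Q + kV).
Q + kV = 1.925e+06 + 45·191000 = 1.052e+07 m³/yr.
C = 1880/1.052e+07 = 0.0001787 kg/m³ = 0.1787 mg/L.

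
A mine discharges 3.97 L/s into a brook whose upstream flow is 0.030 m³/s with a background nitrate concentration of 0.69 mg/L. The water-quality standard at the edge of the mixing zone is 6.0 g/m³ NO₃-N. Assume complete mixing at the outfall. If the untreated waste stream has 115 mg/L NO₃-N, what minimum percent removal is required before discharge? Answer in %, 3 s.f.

3.97 L/s = 0.00397 m³/s.
Mass balance: 6·0.03397 = 0.00397·Cₑ + 0.03·0.69.
Cₑ = (0.2038 − 0.0207) / 0.00397 = 46.13 mg/L.
Required removal = 1 − 46.13/115 = 59.89 %.

59.9 %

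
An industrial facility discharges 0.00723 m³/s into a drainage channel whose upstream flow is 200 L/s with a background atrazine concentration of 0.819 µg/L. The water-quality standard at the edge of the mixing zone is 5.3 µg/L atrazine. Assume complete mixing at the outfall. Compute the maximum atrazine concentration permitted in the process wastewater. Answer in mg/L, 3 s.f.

200 L/s = 0.2 m³/s.
0.819 µg/L = 0.000819 mg/L.
5.3 µg/L = 0.0053 mg/L.
Mass balance: 0.0053·0.2072 = 0.00723·Cₑ + 0.2·0.000819.
Cₑ = (0.001098 − 0.0001638) / 0.00723 = 0.1293 mg/L.

0.129 mg/L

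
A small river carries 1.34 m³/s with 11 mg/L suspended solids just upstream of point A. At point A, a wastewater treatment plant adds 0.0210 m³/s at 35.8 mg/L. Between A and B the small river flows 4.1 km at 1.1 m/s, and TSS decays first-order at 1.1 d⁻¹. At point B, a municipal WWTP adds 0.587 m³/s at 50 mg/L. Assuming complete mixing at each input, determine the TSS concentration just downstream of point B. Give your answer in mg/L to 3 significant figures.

After input A: C = (1.34·11 + 0.021·35.8) / 1.361 = 11.38 mg/L.
Over the 4.1 km reach to input B (t = 3727 s = 0.04314 d), decay gives C = 11.38·exp(−1.1·0.04314) = 10.86 mg/L.
After input B: C = (1.361·10.86 + 0.587·50) / 1.948 = 22.65 mg/L.

22.7 mg/L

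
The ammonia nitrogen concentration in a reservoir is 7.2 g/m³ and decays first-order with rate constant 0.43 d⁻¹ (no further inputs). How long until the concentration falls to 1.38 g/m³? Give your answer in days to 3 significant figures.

3.84 d

t = ln(C₀/C)/k = ln(7.2/1.38)/0.43 = 1.652/0.43 = 3.842 d.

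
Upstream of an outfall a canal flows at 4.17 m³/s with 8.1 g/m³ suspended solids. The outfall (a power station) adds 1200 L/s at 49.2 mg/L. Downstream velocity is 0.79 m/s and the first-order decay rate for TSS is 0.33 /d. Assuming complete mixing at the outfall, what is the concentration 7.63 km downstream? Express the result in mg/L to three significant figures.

1200 L/s = 1.2 m³/s.
After complete mixing, C₀ = (1.2·49.2 + 4.17·8.1) / 5.37 = 17.28 mg/L.
Travel time t = 7630 m / 0.79 m/s = 9658 s = 0.1118 d.
C = 17.28·exp(−0.33·0.1118) = 17.28·0.9638 = 16.66 mg/L.

16.7 mg/L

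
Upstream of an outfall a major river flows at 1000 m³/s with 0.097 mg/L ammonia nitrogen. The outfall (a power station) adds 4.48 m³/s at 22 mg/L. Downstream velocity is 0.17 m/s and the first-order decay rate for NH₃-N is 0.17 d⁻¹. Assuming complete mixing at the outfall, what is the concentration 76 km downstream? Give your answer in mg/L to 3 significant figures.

After complete mixing, C₀ = (4.48·22 + 1000·0.097) / 1004 = 0.1947 mg/L.
Travel time t = 7.6e+04 m / 0.17 m/s = 4.471e+05 s = 5.174 d.
C = 0.1947·exp(−0.17·5.174) = 0.1947·0.4149 = 0.08078 mg/L.

0.0808 mg/L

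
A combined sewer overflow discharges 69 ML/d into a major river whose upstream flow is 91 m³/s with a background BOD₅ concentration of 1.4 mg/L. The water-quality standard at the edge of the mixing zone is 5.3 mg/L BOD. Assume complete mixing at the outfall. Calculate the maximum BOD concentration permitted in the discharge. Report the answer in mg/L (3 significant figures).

69 ML/d = 0.7986 m³/s.
Mass balance: 5.3·91.8 = 0.7986·Cₑ + 91·1.4.
Cₑ = (486.5 − 127.4) / 0.7986 = 449.7 mg/L.

450 mg/L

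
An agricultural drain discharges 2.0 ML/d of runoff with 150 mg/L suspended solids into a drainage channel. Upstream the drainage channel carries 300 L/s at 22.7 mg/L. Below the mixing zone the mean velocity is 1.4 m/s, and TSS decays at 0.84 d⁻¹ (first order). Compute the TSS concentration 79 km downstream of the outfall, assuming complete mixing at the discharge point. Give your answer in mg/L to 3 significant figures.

2.0 ML/d = 0.02315 m³/s.
300 L/s = 0.3 m³/s.
After complete mixing, C₀ = (0.02315·150 + 0.3·22.7) / 0.3231 = 31.82 mg/L.
Travel time t = 7.9e+04 m / 1.4 m/s = 5.643e+04 s = 0.6531 d.
C = 31.82·exp(−0.84·0.6531) = 31.82·0.5778 = 18.38 mg/L.

18.4 mg/L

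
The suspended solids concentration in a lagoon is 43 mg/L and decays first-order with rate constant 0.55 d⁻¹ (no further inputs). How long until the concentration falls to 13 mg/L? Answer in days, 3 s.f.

2.18 d

t = ln(C₀/C)/k = ln(43/13)/0.55 = 1.196/0.55 = 2.175 d.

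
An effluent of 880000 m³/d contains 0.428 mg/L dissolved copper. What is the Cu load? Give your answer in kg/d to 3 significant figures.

377 kg/d

880000 m³/d = 10.19 m³/s.
Mass flux = Q·C = 10.19 m³/s × 0.428 g/m³ = 4.359 g/s.
= 4.359 g/s × 86.4 = 376.6 kg/d.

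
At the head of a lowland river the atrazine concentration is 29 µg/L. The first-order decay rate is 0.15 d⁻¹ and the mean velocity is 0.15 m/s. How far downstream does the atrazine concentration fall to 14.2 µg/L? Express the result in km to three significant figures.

61.7 km

From C = C₀·e^(−kt), t = ln(C₀/C)/k = ln(29/14.2)/0.15 = 0.7141/0.15 = 4.76 d.
Distance = v·t = 0.15 m/s × 4.113e+05 s = 6.169e+04 m = 61.69 km.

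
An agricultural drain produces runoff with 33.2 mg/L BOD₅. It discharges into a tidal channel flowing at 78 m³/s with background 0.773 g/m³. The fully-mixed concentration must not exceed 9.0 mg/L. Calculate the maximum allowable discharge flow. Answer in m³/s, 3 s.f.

26.5 m³/s

Mass balance at complete mixing: C_std·(Q_w + Q_r) = Q_w·C_e + Q_r·C_b.
Rearranging, Q_w = Q_r·(C_std − C_b)/(C_e − C_std) = 78·(9 − 0.773) / (33.2 − 9) = 26.52 m³/s.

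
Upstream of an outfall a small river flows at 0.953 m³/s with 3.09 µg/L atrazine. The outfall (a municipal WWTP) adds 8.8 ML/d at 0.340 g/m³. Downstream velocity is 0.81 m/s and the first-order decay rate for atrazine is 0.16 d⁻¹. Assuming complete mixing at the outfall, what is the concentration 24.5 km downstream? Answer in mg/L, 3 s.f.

8.8 ML/d = 0.1019 m³/s.
3.09 µg/L = 0.00309 mg/L.
After complete mixing, C₀ = (0.1019·0.34 + 0.953·0.00309) / 1.055 = 0.03562 mg/L.
Travel time t = 2.45e+04 m / 0.81 m/s = 3.025e+04 s = 0.3501 d.
C = 0.03562·exp(−0.16·0.3501) = 0.03562·0.9455 = 0.03368 mg/L.

0.0337 mg/L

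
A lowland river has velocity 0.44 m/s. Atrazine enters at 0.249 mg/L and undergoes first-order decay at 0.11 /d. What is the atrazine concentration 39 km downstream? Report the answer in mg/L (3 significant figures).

0.222 mg/L

Travel time t = 39 km / 0.44 m/s = 3.9e+04/0.44 = 8.864e+04 s = 1.026 d.
First-order decay: C = 0.249·exp(−0.11·1.026) = 0.249·0.8933 = 0.2224 mg/L.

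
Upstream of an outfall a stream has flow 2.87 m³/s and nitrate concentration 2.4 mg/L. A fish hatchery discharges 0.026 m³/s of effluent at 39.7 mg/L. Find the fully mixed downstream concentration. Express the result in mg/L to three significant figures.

Flow-weighted mixing gives C = (0.026·39.7 + 2.87·2.4) / (0.026 + 2.87) = 7.92/2.896 = 2.735 mg/L.

2.73 mg/L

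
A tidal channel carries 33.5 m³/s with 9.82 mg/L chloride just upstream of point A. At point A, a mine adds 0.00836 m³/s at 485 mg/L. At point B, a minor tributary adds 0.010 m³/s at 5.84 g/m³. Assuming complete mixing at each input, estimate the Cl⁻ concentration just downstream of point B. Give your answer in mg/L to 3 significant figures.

9.94 mg/L

After input A: C = (33.5·9.82 + 0.00836·485) / 33.51 = 9.939 mg/L.
After input B: C = (33.51·9.939 + 0.01·5.84) / 33.52 = 9.937 mg/L.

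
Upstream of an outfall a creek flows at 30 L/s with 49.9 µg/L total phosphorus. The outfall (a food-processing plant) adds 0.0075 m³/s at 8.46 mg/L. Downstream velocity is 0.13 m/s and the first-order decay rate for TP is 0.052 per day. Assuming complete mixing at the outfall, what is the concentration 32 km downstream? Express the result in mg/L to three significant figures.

1.49 mg/L

30 L/s = 0.03 m³/s.
49.9 µg/L = 0.0499 mg/L.
After complete mixing, C₀ = (0.0075·8.46 + 0.03·0.0499) / 0.0375 = 1.732 mg/L.
Travel time t = 3.2e+04 m / 0.13 m/s = 2.462e+05 s = 2.849 d.
C = 1.732·exp(−0.052·2.849) = 1.732·0.8623 = 1.493 mg/L.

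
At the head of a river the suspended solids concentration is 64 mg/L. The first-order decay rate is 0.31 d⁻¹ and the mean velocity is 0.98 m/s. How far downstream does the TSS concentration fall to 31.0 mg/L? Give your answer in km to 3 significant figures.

From C = C₀·e^(−kt), t = ln(C₀/C)/k = ln(64/31.0)/0.31 = 0.7249/0.31 = 2.338 d.
Distance = v·t = 0.98 m/s × 2.02e+05 s = 1.98e+05 m = 198 km.

198 km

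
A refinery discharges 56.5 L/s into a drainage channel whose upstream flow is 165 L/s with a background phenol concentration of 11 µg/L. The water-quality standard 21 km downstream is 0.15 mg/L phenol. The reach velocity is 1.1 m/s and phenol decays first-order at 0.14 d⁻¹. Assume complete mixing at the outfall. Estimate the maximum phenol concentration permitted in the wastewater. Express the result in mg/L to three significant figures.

56.5 L/s = 0.0565 m³/s.
165 L/s = 0.165 m³/s.
11 µg/L = 0.011 mg/L.
Travel time to the compliance point: t = 2.1e+04/1.1 = 1.909e+04 s = 0.221 d; decay factor exp(−0.14·0.221) = 0.9695.
So the concentration just after mixing may be at most 0.15/0.9695 = 0.1547 mg/L.
Mass balance: 0.1547·0.2215 = 0.0565·Cₑ + 0.165·0.011.
Cₑ = (0.03427 − 0.001815) / 0.0565 = 0.5744 mg/L.

0.574 mg/L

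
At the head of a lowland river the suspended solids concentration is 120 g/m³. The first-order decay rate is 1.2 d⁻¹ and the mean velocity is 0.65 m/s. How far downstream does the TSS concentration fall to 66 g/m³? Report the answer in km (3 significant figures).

28.0 km

From C = C₀·e^(−kt), t = ln(C₀/C)/k = ln(120/66)/1.2 = 0.5978/1.2 = 0.4982 d.
Distance = v·t = 0.65 m/s × 4.304e+04 s = 2.798e+04 m = 27.98 km.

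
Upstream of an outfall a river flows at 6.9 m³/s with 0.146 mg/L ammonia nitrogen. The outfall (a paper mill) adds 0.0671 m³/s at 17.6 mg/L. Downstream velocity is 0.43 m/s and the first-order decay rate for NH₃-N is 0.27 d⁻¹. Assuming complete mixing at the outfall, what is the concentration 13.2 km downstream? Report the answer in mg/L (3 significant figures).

After complete mixing, C₀ = (0.0671·17.6 + 6.9·0.146) / 6.967 = 0.3141 mg/L.
Travel time t = 1.32e+04 m / 0.43 m/s = 3.07e+04 s = 0.3553 d.
C = 0.3141·exp(−0.27·0.3553) = 0.3141·0.9085 = 0.2854 mg/L.

0.285 mg/L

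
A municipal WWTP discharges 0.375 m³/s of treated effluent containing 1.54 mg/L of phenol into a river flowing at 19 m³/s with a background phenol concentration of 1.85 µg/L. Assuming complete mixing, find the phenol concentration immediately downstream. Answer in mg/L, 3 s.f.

1.85 µg/L = 0.00185 mg/L.
Conservation of mass across the mixing zone: C = (0.375·1.54 + 19·0.00185) / (0.375 + 19) = 0.6127/19.38 = 0.03162 mg/L.

0.0316 mg/L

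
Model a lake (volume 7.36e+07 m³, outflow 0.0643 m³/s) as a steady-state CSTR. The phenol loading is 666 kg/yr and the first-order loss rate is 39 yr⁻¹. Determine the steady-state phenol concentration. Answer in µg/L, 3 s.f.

0.232 µg/L

Outflow Q = 0.0643 m³/s × 3.156e+07 s/yr = 2.029e+06 m³/yr.
Steady-state CSTR mass balance: W = Q·C + k·V·C, so C = W/(Q + kV).
Q + kV = 2.029e+06 + 39·7.36e+07 = 2.872e+09 m³/yr.
C = 666/2.872e+09 = 2.319e-07 kg/m³ = 0.0002319 mg/L = 0.2319 µg/L.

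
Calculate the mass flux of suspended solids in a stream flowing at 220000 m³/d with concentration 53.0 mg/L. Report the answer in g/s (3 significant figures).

135 g/s

220000 m³/d = 2.546 m³/s.
Mass flux = Q·C = 2.546 m³/s × 53 g/m³ = 135 g/s.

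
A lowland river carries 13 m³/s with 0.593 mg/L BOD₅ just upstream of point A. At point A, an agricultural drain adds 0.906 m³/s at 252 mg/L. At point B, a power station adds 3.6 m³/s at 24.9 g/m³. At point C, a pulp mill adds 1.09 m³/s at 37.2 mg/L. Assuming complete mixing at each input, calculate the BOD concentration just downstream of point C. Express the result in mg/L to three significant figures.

19.7 mg/L

After input A: C = (13·0.593 + 0.906·252) / 13.91 = 16.97 mg/L.
After input B: C = (13.91·16.97 + 3.6·24.9) / 17.51 = 18.6 mg/L.
After input C: C = (17.51·18.6 + 1.09·37.2) / 18.6 = 19.69 mg/L.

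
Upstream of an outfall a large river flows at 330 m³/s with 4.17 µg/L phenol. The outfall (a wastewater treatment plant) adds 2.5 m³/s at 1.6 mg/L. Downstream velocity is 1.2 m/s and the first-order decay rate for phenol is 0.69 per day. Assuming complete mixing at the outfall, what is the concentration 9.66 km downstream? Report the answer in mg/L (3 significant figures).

0.0152 mg/L

4.17 µg/L = 0.00417 mg/L.
After complete mixing, C₀ = (2.5·1.6 + 330·0.00417) / 332.5 = 0.01617 mg/L.
Travel time t = 9660 m / 1.2 m/s = 8050 s = 0.09317 d.
C = 0.01617·exp(−0.69·0.09317) = 0.01617·0.9377 = 0.01516 mg/L.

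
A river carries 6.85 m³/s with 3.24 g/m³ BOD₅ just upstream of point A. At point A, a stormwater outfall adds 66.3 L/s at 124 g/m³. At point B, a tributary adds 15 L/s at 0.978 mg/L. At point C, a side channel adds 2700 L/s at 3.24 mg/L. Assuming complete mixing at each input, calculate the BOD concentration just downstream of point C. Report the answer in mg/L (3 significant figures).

4.07 mg/L

66.3 L/s = 0.0663 m³/s.
After input A: C = (6.85·3.24 + 0.0663·124) / 6.916 = 4.398 mg/L.
15 L/s = 0.015 m³/s.
After input B: C = (6.916·4.398 + 0.015·0.978) / 6.931 = 4.39 mg/L.
2700 L/s = 2.7 m³/s.
After input C: C = (6.931·4.39 + 2.7·3.24) / 9.631 = 4.068 mg/L.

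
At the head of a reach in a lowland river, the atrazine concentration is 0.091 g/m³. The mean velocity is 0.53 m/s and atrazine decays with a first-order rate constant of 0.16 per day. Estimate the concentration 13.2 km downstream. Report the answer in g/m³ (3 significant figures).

0.0869 g/m³

Travel time t = 13.2 km / 0.53 m/s = 1.32e+04/0.53 = 2.491e+04 s = 0.2883 d.
First-order decay: C = 0.091·exp(−0.16·0.2883) = 0.091·0.9549 = 0.0869 g/m³.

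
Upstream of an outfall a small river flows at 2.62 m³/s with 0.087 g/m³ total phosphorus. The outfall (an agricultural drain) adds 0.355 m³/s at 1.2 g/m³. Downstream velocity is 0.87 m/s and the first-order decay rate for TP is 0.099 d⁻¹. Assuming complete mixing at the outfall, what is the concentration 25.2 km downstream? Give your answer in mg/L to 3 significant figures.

0.213 mg/L

After complete mixing, C₀ = (0.355·1.2 + 2.62·0.087) / 2.975 = 0.2198 mg/L.
Travel time t = 2.52e+04 m / 0.87 m/s = 2.897e+04 s = 0.3352 d.
C = 0.2198·exp(−0.099·0.3352) = 0.2198·0.9674 = 0.2126 mg/L.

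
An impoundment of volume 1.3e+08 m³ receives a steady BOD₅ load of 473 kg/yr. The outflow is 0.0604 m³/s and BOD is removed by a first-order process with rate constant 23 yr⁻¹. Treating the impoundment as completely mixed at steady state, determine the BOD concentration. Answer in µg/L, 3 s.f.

0.158 µg/L

Outflow Q = 0.0604 m³/s × 3.156e+07 s/yr = 1.906e+06 m³/yr.
Steady-state CSTR mass balance: W = Q·C + k·V·C, so C = W/(Q + kV).
Q + kV = 1.906e+06 + 23·1.3e+08 = 2.992e+09 m³/yr.
C = 473/2.992e+09 = 1.581e-07 kg/m³ = 0.0001581 mg/L = 0.1581 µg/L.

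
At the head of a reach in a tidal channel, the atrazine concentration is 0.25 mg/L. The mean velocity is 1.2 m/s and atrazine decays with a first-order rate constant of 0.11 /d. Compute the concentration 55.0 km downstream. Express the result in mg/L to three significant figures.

0.236 mg/L

Travel time t = 55.0 km / 1.2 m/s = 5.5e+04/1.2 = 4.583e+04 s = 0.5305 d.
First-order decay: C = 0.25·exp(−0.11·0.5305) = 0.25·0.9433 = 0.2358 mg/L.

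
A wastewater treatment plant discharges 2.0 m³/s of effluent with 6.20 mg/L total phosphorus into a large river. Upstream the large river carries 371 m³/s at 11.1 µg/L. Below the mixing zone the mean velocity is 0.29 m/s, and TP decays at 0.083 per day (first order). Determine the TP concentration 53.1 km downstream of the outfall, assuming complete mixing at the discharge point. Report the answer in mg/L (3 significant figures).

0.0371 mg/L

11.1 µg/L = 0.0111 mg/L.
After complete mixing, C₀ = (2·6.2 + 371·0.0111) / 373 = 0.04428 mg/L.
Travel time t = 5.31e+04 m / 0.29 m/s = 1.831e+05 s = 2.119 d.
C = 0.04428·exp(−0.083·2.119) = 0.04428·0.8387 = 0.03714 mg/L.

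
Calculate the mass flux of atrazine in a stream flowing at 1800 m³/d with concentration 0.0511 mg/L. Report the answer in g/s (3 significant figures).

0.00106 g/s

1800 m³/d = 0.02083 m³/s.
Mass flux = Q·C = 0.02083 m³/s × 0.0511 g/m³ = 0.001065 g/s.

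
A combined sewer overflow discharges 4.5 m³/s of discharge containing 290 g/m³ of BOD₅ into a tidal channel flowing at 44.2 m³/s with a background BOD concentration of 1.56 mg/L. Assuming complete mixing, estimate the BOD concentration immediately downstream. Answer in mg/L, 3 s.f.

28.2 mg/L

Conservation of mass across the mixing zone: C = (4.5·290 + 44.2·1.56) / (4.5 + 44.2) = 1374/48.7 = 28.21 mg/L.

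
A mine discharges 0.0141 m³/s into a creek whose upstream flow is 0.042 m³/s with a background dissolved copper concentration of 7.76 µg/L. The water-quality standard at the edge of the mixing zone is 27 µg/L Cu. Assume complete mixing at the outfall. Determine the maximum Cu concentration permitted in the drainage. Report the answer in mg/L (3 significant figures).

0.0843 mg/L

7.76 µg/L = 0.00776 mg/L.
27 µg/L = 0.027 mg/L.
Mass balance: 0.027·0.0561 = 0.0141·Cₑ + 0.042·0.00776.
Cₑ = (0.001515 − 0.0003259) / 0.0141 = 0.08431 mg/L.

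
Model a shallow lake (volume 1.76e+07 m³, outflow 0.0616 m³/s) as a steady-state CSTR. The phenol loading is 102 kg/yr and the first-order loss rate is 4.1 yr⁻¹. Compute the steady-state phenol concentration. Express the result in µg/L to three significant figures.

1.38 µg/L

Outflow Q = 0.0616 m³/s × 3.156e+07 s/yr = 1.944e+06 m³/yr.
Steady-state CSTR mass balance: W = Q·C + k·V·C, so C = W/(Q + kV).
Q + kV = 1.944e+06 + 4.1·1.76e+07 = 7.41e+07 m³/yr.
C = 102/7.41e+07 = 1.376e-06 kg/m³ = 0.001376 mg/L = 1.376 µg/L.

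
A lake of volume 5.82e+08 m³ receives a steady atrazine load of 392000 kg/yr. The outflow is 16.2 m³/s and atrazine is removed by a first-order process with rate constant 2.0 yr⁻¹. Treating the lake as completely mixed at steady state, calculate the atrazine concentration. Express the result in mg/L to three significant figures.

0.234 mg/L

Outflow Q = 16.2 m³/s × 3.156e+07 s/yr = 5.112e+08 m³/yr.
Steady-state CSTR mass balance: W = Q·C + k·V·C, so C = W/(Q + kV).
Q + kV = 5.112e+08 + 2.0·5.82e+08 = 1.675e+09 m³/yr.
C = 392000/1.675e+09 = 0.000234 kg/m³ = 0.234 mg/L.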